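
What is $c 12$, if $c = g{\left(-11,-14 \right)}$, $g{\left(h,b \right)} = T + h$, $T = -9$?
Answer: $-240$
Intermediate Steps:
$g{\left(h,b \right)} = -9 + h$
$c = -20$ ($c = -9 - 11 = -20$)
$c 12 = \left(-20\right) 12 = -240$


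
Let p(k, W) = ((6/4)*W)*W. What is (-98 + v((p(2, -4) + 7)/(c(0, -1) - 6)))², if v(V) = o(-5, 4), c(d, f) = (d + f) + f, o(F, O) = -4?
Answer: 10404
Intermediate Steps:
c(d, f) = d + 2*f
p(k, W) = 3*W²/2 (p(k, W) = ((6*(¼))*W)*W = (3*W/2)*W = 3*W²/2)
v(V) = -4
(-98 + v((p(2, -4) + 7)/(c(0, -1) - 6)))² = (-98 - 4)² = (-102)² = 10404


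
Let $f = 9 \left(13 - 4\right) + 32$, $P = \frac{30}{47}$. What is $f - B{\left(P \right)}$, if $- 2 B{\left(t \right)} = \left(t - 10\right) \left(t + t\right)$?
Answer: $\frac{236417}{2209} \approx 107.02$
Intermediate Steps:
$P = \frac{30}{47}$ ($P = 30 \cdot \frac{1}{47} = \frac{30}{47} \approx 0.6383$)
$B{\left(t \right)} = - t \left(-10 + t\right)$ ($B{\left(t \right)} = - \frac{\left(t - 10\right) \left(t + t\right)}{2} = - \frac{\left(-10 + t\right) 2 t}{2} = - \frac{2 t \left(-10 + t\right)}{2} = - t \left(-10 + t\right)$)
$f = 113$ ($f = 9 \cdot 9 + 32 = 81 + 32 = 113$)
$f - B{\left(P \right)} = 113 - \frac{30 \left(10 - \frac{30}{47}\right)}{47} = 113 - \frac{30}{47} \cdot \frac{440}{47} = 113 - \frac{13200}{2209} = \frac{236417}{2209}$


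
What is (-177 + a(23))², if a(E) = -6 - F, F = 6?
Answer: 35721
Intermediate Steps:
a(E) = -12 (a(E) = -6 - 1*6 = -6 - 6 = -12)
(-177 + a(23))² = (-177 - 12)² = (-189)² = 35721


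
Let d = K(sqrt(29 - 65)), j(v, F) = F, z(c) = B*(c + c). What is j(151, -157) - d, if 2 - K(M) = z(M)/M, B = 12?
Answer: -135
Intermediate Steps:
z(c) = 24*c (z(c) = 12*(c + c) = 12*(2*c) = 24*c)
K(M) = -22 (K(M) = 2 - 24*M/M = 2 - 1*24 = 2 - 24 = -22)
d = -22
j(151, -157) - d = -157 - 1*(-22) = -157 + 22 = -135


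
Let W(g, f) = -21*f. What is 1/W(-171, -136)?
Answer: 1/2856 ≈ 0.00035014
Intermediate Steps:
1/W(-171, -136) = 1/(-21*(-136)) = 1/2856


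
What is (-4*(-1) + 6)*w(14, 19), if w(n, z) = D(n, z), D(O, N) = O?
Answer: 140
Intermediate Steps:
w(n, z) = n
(-4*(-1) + 6)*w(14, 19) = (-4*(-1) + 6)*14 = (4 + 6)*14 = 10*14 = 140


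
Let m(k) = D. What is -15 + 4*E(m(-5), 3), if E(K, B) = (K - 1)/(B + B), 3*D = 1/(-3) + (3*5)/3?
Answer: -395/27 ≈ -14.630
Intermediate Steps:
D = 14/9 (D = (1/(-3) + (3*5)/3)/3 = (1*(-⅓) + 15*(⅓))/3 = (-⅓ + 5)/3 = (⅓)*(14/3) = 14/9 ≈ 1.5556)
m(k) = 14/9
E(K, B) = (-1 + K)/(2*B) (E(K, B) = (-1 + K)/((2*B)) = (-1 + K)*(1/(2*B)) = (-1 + K)/(2*B))
-15 + 4*E(m(-5), 3) = -15 + 4*((½)*(-1 + 14/9)/3) = -15 + 4*((½)*(⅓)*(5/9)) = -15 + 4*(5/54) = -15 + 10/27 = -395/27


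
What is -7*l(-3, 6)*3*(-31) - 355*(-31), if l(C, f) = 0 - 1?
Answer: 10354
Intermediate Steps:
l(C, f) = -1
-7*l(-3, 6)*3*(-31) - 355*(-31) = -(-7)*3*(-31) - 355*(-31) = -7*(-3)*(-31) - 1*(-11005) = 21*(-31) + 11005 = -651 + 11005 = 10354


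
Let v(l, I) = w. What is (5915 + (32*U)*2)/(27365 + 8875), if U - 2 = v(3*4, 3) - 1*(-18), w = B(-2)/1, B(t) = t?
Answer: 7067/36240 ≈ 0.19501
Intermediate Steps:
w = -2 (w = -2/1 = -2*1 = -2)
v(l, I) = -2
U = 18 (U = 2 + (-2 - 1*(-18)) = 2 + (-2 + 18) = 2 + 16 = 18)
(5915 + (32*U)*2)/(27365 + 8875) = (5915 + (32*18)*2)/(27365 + 8875) = (5915 + 576*2)/36240 = (5915 + 1152)*(1/36240) = 7067*(1/36240) = 7067/36240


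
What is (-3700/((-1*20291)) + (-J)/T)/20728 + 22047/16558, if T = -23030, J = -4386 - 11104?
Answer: 10677426257426823/8019230031790376 ≈ 1.3315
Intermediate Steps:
J = -15490
(-3700/((-1*20291)) + (-J)/T)/20728 + 22047/16558 = (-3700/((-1*20291)) - 1*(-15490)/(-23030))/20728 + 22047/16558 = (-3700/(-20291) + 15490*(-1/23030))*(1/20728) + 22047*(1/16558) = (-3700*(-1/20291) - 1549/2303)*(1/20728) + 22047/16558 = (3700/20291 - 1549/2303)*(1/20728) + 22047/16558 = -22909659/46730173*1/20728 + 22047/16558 = -22909659/968623025944 + 22047/16558 = 10677426257426823/8019230031790376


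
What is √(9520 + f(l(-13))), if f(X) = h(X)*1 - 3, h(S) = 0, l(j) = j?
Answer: √9517 ≈ 97.555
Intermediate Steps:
f(X) = -3 (f(X) = 0*1 - 3 = 0 - 3 = -3)
√(9520 + f(l(-13))) = √(9520 - 3) = √9517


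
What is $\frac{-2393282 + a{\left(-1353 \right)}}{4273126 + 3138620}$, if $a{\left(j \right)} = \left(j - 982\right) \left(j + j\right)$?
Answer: $\frac{1962614}{3705873} \approx 0.5296$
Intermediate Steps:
$a{\left(j \right)} = 2 j \left(-982 + j\right)$ ($a{\left(j \right)} = \left(-982 + j\right) 2 j = 2 j \left(-982 + j\right)$)
$\frac{-2393282 + a{\left(-1353 \right)}}{4273126 + 3138620} = \frac{-2393282 + 2 \left(-1353\right) \left(-982 - 1353\right)}{4273126 + 3138620} = \frac{-2393282 + 2 \left(-1353\right) \left(-2335\right)}{7411746} = \left(-2393282 + 6318510\right) \frac{1}{7411746} = 3925228 \cdot \frac{1}{7411746} = \frac{1962614}{3705873}$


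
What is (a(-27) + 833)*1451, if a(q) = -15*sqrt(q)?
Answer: 1208683 - 65295*I*sqrt(3) ≈ 1.2087e+6 - 1.1309e+5*I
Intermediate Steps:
(a(-27) + 833)*1451 = (-45*I*sqrt(3) + 833)*1451 = (833 - 45*I*sqrt(3))*1451 = 1208683 - 65295*I*sqrt(3)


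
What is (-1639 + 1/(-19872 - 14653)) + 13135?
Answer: 396899399/34525 ≈ 11496.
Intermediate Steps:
(-1639 + 1/(-19872 - 14653)) + 13135 = (-1639 + 1/(-34525)) + 13135 = (-1639 - 1/34525) + 13135 = -56586476/34525 + 13135 = 396899399/34525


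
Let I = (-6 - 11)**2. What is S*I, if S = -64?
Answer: -18496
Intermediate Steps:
I = 289 (I = (-17)**2 = 289)
S*I = -64*289 = -18496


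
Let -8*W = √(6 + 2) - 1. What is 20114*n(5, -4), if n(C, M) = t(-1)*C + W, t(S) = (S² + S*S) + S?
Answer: 412337/4 - 10057*√2/2 ≈ 95973.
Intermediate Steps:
t(S) = S + 2*S² (t(S) = (S² + S²) + S = 2*S² + S = S + 2*S²)
W = ⅛ - √2/4 (W = -(√(6 + 2) - 1)/8 = -(√8 - 1)/8 = -(2*√2 - 1)/8 = -(-1 + 2*√2)/8 = ⅛ - √2/4 ≈ -0.22855)
n(C, M) = ⅛ + C - √2/4 (n(C, M) = (-(1 + 2*(-1)))*C + (⅛ - √2/4) = (-(1 - 2))*C + (⅛ - √2/4) = (-1*(-1))*C + (⅛ - √2/4) = 1*C + (⅛ - √2/4) = C + (⅛ - √2/4) = ⅛ + C - √2/4)
20114*n(5, -4) = 20114*(⅛ + 5 - √2/4) = 20114*(41/8 - √2/4) = 412337/4 - 10057*√2/2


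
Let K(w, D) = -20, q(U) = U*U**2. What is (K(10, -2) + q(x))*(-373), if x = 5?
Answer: -39165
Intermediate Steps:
q(U) = U**3
(K(10, -2) + q(x))*(-373) = (-20 + 5**3)*(-373) = (-20 + 125)*(-373) = 105*(-373) = -39165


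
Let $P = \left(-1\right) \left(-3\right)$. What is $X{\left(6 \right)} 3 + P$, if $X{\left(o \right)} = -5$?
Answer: $-12$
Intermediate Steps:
$P = 3$
$X{\left(6 \right)} 3 + P = \left(-5\right) 3 + 3 = -15 + 3 = -12$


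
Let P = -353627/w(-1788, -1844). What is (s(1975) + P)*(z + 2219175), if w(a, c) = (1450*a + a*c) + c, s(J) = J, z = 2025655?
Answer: 2944504164825295/351314 ≈ 8.3814e+9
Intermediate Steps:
w(a, c) = c + 1450*a + a*c
P = -353627/702628 (P = -353627/(-1844 + 1450*(-1788) - 1788*(-1844)) = -353627/(-1844 - 2592600 + 3297072) = -353627/702628 ≈ -0.50329)
(s(1975) + P)*(z + 2219175) = (1975 - 353627/702628)*(2025655 + 2219175) = (1387336673/702628)*4244830 = 2944504164825295/351314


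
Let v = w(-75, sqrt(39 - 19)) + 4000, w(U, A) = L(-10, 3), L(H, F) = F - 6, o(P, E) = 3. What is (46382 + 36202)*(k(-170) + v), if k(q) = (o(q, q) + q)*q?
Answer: 2674648008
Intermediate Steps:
L(H, F) = -6 + F
w(U, A) = -3 (w(U, A) = -6 + 3 = -3)
v = 3997 (v = -3 + 4000 = 3997)
k(q) = q*(3 + q) (k(q) = (3 + q)*q = q*(3 + q))
(46382 + 36202)*(k(-170) + v) = (46382 + 36202)*(-170*(3 - 170) + 3997) = 82584*(-170*(-167) + 3997) = 82584*(28390 + 3997) = 82584*32387 = 2674648008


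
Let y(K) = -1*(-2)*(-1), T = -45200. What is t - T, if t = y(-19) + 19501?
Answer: 64699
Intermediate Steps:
y(K) = -2 (y(K) = 2*(-1) = -2)
t = 19499 (t = -2 + 19501 = 19499)
t - T = 19499 - 1*(-45200) = 19499 + 45200 = 64699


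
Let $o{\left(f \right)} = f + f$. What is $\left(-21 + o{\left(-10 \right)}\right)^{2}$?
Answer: $1681$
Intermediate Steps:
$o{\left(f \right)} = 2 f$
$\left(-21 + o{\left(-10 \right)}\right)^{2} = \left(-21 + 2 \left(-10\right)\right)^{2} = \left(-21 - 20\right)^{2} = \left(-41\right)^{2} = 1681$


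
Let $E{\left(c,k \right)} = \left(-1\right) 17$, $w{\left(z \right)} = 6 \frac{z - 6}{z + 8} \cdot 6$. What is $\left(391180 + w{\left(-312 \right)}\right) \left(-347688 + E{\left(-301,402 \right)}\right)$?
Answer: $- \frac{5169076758055}{38} \approx -1.3603 \cdot 10^{11}$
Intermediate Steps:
$w{\left(z \right)} = \frac{36 \left(-6 + z\right)}{8 + z}$ ($w{\left(z \right)} = 6 \frac{-6 + z}{8 + z} 6 = \frac{6 \left(-6 + z\right)}{8 + z} 6 = \frac{36 \left(-6 + z\right)}{8 + z}$)
$E{\left(c,k \right)} = -17$
$\left(391180 + w{\left(-312 \right)}\right) \left(-347688 + E{\left(-301,402 \right)}\right) = \left(391180 + \frac{36 \left(-6 - 312\right)}{8 - 312}\right) \left(-347688 - 17\right) = \left(391180 + 36 \frac{1}{-304} \left(-318\right)\right) \left(-347705\right) = \left(391180 + 36 \left(- \frac{1}{304}\right) \left(-318\right)\right) \left(-347705\right) = \left(391180 + \frac{1431}{38}\right) \left(-347705\right) = \frac{14866271}{38} \left(-347705\right) = - \frac{5169076758055}{38}$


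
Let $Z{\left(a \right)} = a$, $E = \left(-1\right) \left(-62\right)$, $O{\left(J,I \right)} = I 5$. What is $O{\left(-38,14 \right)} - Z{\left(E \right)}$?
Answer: $8$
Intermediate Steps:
$O{\left(J,I \right)} = 5 I$
$E = 62$
$O{\left(-38,14 \right)} - Z{\left(E \right)} = 5 \cdot 14 - 62 = 70 - 62 = 8$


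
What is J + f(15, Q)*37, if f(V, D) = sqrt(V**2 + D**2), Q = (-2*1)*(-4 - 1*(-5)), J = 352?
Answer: 352 + 37*sqrt(229) ≈ 911.91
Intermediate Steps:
Q = -2 (Q = -2*(-4 + 5) = -2*1 = -2)
f(V, D) = sqrt(D**2 + V**2)
J + f(15, Q)*37 = 352 + sqrt((-2)**2 + 15**2)*37 = 352 + sqrt(4 + 225)*37 = 352 + sqrt(229)*37 = 352 + 37*sqrt(229)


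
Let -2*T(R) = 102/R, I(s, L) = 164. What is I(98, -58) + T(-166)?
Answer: 27275/166 ≈ 164.31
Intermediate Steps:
T(R) = -51/R
I(98, -58) + T(-166) = 164 - 51/(-166) = 164 - 51*(-1/166) = 164 + 51/166 = 27275/166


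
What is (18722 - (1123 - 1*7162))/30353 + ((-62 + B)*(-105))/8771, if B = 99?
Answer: 14179618/38032309 ≈ 0.37283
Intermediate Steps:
(18722 - (1123 - 1*7162))/30353 + ((-62 + B)*(-105))/8771 = (18722 - (1123 - 1*7162))/30353 + ((-62 + 99)*(-105))/8771 = (18722 - (1123 - 7162))*(1/30353) + (37*(-105))*(1/8771) = (18722 - 1*(-6039))*(1/30353) - 3885*1/8771 = (18722 + 6039)*(1/30353) - 555/1253 = 24761*(1/30353) - 555/1253 = 24761/30353 - 555/1253 = 14179618/38032309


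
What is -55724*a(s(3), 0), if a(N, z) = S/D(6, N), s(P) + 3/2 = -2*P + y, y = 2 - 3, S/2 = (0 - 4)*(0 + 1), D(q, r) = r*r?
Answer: 1783168/289 ≈ 6170.1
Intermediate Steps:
D(q, r) = r²
S = -8 (S = 2*((0 - 4)*(0 + 1)) = 2*(-4*1) = 2*(-4) = -8)
y = -1
s(P) = -5/2 - 2*P (s(P) = -3/2 + (-2*P - 1) = -3/2 + (-1 - 2*P) = -5/2 - 2*P)
a(N, z) = -8/N²
-55724*a(s(3), 0) = -(-445792)/(-5/2 - 2*3)² = -(-445792)/(-5/2 - 6)² = -(-445792)/(-17/2)² = -(-445792)*4/289 = -55724*(-32/289) = 1783168/289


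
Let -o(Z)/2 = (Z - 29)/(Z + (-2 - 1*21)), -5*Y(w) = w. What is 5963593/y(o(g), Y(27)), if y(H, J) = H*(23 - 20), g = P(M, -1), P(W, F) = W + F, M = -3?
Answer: -17890779/22 ≈ -8.1322e+5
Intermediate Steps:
Y(w) = -w/5
P(W, F) = F + W
g = -4 (g = -1 - 3 = -4)
o(Z) = -2*(-29 + Z)/(-23 + Z) (o(Z) = -2*(Z - 29)/(Z + (-2 - 1*21)) = -2*(-29 + Z)/(Z + (-2 - 21)) = -2*(-29 + Z)/(Z - 23) = -2*(-29 + Z)/(-23 + Z))
y(H, J) = 3*H (y(H, J) = H*3 = 3*H)
5963593/y(o(g), Y(27)) = 5963593/((3*(2*(29 - 1*(-4))/(-23 - 4)))) = 5963593/((3*(2*(29 + 4)/(-27)))) = 5963593/((3*(2*(-1/27)*33))) = 5963593/((3*(-22/9))) = 5963593/(-22/3) = 5963593*(-3/22) = -17890779/22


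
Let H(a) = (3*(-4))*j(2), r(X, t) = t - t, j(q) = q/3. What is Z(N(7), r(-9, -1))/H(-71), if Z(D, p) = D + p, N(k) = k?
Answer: -7/8 ≈ -0.87500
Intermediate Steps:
j(q) = q/3 (j(q) = q*(⅓) = q/3)
r(X, t) = 0
H(a) = -8 (H(a) = (3*(-4))*((⅓)*2) = -12*⅔ = -8)
Z(N(7), r(-9, -1))/H(-71) = (7 + 0)/(-8) = 7*(-⅛) = -7/8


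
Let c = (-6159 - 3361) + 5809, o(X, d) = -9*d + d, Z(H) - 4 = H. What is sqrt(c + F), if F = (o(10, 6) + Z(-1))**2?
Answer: I*sqrt(1686) ≈ 41.061*I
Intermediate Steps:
Z(H) = 4 + H
o(X, d) = -8*d
c = -3711 (c = -9520 + 5809 = -3711)
F = 2025 (F = (-8*6 + (4 - 1))**2 = (-48 + 3)**2 = (-45)**2 = 2025)
sqrt(c + F) = sqrt(-3711 + 2025) = sqrt(-1686) = I*sqrt(1686)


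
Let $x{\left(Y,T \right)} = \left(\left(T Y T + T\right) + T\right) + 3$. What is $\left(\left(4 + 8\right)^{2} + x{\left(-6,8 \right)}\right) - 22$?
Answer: $-243$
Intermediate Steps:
$x{\left(Y,T \right)} = 3 + 2 T + Y T^{2}$ ($x{\left(Y,T \right)} = \left(\left(Y T^{2} + T\right) + T\right) + 3 = \left(\left(T + Y T^{2}\right) + T\right) + 3 = \left(2 T + Y T^{2}\right) + 3 = 3 + 2 T + Y T^{2}$)
$\left(\left(4 + 8\right)^{2} + x{\left(-6,8 \right)}\right) - 22 = \left(\left(4 + 8\right)^{2} + \left(3 + 2 \cdot 8 - 6 \cdot 8^{2}\right)\right) - 22 = \left(12^{2} + \left(3 + 16 - 384\right)\right) - 22 = \left(144 + \left(3 + 16 - 384\right)\right) - 22 = \left(144 - 365\right) - 22 = -221 - 22 = -243$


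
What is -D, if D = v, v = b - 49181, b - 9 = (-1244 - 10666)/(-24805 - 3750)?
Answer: 280818910/5711 ≈ 49172.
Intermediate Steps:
b = 53781/5711 (b = 9 + (-1244 - 10666)/(-24805 - 3750) = 9 - 11910/(-28555) = 9 - 11910*(-1/28555) = 9 + 2382/5711 = 53781/5711 ≈ 9.4171)
v = -280818910/5711 (v = 53781/5711 - 49181 = -280818910/5711 ≈ -49172.)
D = -280818910/5711 ≈ -49172.
-D = -1*(-280818910/5711) = 280818910/5711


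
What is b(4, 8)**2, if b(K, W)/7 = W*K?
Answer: 50176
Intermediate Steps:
b(K, W) = 7*K*W (b(K, W) = 7*(W*K) = 7*(K*W) = 7*K*W)
b(4, 8)**2 = (7*4*8)**2 = 224**2 = 50176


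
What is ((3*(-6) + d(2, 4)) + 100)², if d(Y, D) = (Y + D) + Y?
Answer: 8100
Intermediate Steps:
d(Y, D) = D + 2*Y (d(Y, D) = (D + Y) + Y = D + 2*Y)
((3*(-6) + d(2, 4)) + 100)² = ((3*(-6) + (4 + 2*2)) + 100)² = ((-18 + (4 + 4)) + 100)² = ((-18 + 8) + 100)² = (-10 + 100)² = 90² = 8100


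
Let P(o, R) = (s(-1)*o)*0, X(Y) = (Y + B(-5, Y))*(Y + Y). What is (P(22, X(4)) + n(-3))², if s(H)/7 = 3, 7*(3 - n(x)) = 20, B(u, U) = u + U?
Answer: 1/49 ≈ 0.020408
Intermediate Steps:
B(u, U) = U + u
n(x) = ⅐ (n(x) = 3 - ⅐*20 = 3 - 20/7 = ⅐)
s(H) = 21 (s(H) = 7*3 = 21)
X(Y) = 2*Y*(-5 + 2*Y) (X(Y) = (Y + (Y - 5))*(Y + Y) = (Y + (-5 + Y))*(2*Y) = (-5 + 2*Y)*(2*Y) = 2*Y*(-5 + 2*Y))
P(o, R) = 0 (P(o, R) = (21*o)*0 = 0)
(P(22, X(4)) + n(-3))² = (0 + ⅐)² = (⅐)² = 1/49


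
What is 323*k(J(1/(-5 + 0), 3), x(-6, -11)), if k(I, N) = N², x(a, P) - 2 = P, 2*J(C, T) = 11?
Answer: 26163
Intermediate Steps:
J(C, T) = 11/2 (J(C, T) = (½)*11 = 11/2)
x(a, P) = 2 + P
323*k(J(1/(-5 + 0), 3), x(-6, -11)) = 323*(2 - 11)² = 323*(-9)² = 323*81 = 26163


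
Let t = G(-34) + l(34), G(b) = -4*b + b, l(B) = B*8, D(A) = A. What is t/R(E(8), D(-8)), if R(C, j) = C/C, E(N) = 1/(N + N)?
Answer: 374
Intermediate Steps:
l(B) = 8*B
G(b) = -3*b
E(N) = 1/(2*N)
R(C, j) = 1
t = 374 (t = -3*(-34) + 8*34 = 102 + 272 = 374)
t/R(E(8), D(-8)) = 374/1 = 374*1 = 374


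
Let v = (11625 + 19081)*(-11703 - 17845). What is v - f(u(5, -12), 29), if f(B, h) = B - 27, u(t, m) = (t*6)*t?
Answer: -907301011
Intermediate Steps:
u(t, m) = 6*t² (u(t, m) = (6*t)*t = 6*t²)
f(B, h) = -27 + B
v = -907300888 (v = 30706*(-29548) = -907300888)
v - f(u(5, -12), 29) = -907300888 - (-27 + 6*5²) = -907300888 - (-27 + 6*25) = -907300888 - (-27 + 150) = -907300888 - 1*123 = -907300888 - 123 = -907301011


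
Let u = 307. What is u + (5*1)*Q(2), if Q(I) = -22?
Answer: 197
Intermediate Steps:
u + (5*1)*Q(2) = 307 + (5*1)*(-22) = 307 + 5*(-22) = 307 - 110 = 197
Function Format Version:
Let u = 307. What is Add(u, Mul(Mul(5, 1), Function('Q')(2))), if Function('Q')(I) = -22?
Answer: 197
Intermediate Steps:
Add(u, Mul(Mul(5, 1), Function('Q')(2))) = Add(307, Mul(Mul(5, 1), -22)) = Add(307, Mul(5, -22)) = Add(307, -110) = 197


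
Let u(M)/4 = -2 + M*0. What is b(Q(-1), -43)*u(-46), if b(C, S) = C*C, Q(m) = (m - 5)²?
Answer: -10368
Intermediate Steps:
u(M) = -8 (u(M) = 4*(-2 + M*0) = 4*(-2 + 0) = 4*(-2) = -8)
Q(m) = (-5 + m)²
b(C, S) = C²
b(Q(-1), -43)*u(-46) = ((-5 - 1)²)²*(-8) = ((-6)²)²*(-8) = 36²*(-8) = 1296*(-8) = -10368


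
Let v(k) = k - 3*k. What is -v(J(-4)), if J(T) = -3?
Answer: -6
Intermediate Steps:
v(k) = -2*k (v(k) = k - 3*k = -2*k)
-v(J(-4)) = -(-2)*(-3) = -1*6 = -6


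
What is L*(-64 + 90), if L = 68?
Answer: 1768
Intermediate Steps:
L*(-64 + 90) = 68*(-64 + 90) = 68*26 = 1768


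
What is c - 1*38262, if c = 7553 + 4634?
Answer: -26075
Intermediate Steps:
c = 12187
c - 1*38262 = 12187 - 1*38262 = 12187 - 38262 = -26075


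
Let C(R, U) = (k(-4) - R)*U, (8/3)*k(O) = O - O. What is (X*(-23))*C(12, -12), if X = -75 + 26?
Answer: 162288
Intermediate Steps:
X = -49
k(O) = 0 (k(O) = 3*(O - O)/8 = (3/8)*0 = 0)
C(R, U) = -R*U (C(R, U) = (0 - R)*U = (-R)*U = -R*U)
(X*(-23))*C(12, -12) = (-49*(-23))*(-1*12*(-12)) = 1127*144 = 162288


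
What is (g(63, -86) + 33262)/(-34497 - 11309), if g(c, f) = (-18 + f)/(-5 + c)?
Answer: -482273/664187 ≈ -0.72611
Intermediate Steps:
g(c, f) = (-18 + f)/(-5 + c)
(g(63, -86) + 33262)/(-34497 - 11309) = ((-18 - 86)/(-5 + 63) + 33262)/(-34497 - 11309) = (-104/58 + 33262)/(-45806) = ((1/58)*(-104) + 33262)*(-1/45806) = (-52/29 + 33262)*(-1/45806) = (964546/29)*(-1/45806) = -482273/664187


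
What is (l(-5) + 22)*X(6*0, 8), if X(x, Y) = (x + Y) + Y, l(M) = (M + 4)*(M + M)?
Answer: 512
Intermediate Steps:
l(M) = 2*M*(4 + M) (l(M) = (4 + M)*(2*M) = 2*M*(4 + M))
X(x, Y) = x + 2*Y (X(x, Y) = (Y + x) + Y = x + 2*Y)
(l(-5) + 22)*X(6*0, 8) = (2*(-5)*(4 - 5) + 22)*(6*0 + 2*8) = (2*(-5)*(-1) + 22)*(0 + 16) = (10 + 22)*16 = 32*16 = 512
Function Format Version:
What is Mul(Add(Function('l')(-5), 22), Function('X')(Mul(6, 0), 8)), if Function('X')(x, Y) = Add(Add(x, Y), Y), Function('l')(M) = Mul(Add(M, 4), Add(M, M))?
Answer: 512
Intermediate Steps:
Function('l')(M) = Mul(2, M, Add(4, M)) (Function('l')(M) = Mul(Add(4, M), Mul(2, M)) = Mul(2, M, Add(4, M)))
Function('X')(x, Y) = Add(x, Mul(2, Y)) (Function('X')(x, Y) = Add(Add(Y, x), Y) = Add(x, Mul(2, Y)))
Mul(Add(Function('l')(-5), 22), Function('X')(Mul(6, 0), 8)) = Mul(Add(Mul(2, -5, Add(4, -5)), 22), Add(Mul(6, 0), Mul(2, 8))) = Mul(Add(Mul(2, -5, -1), 22), Add(0, 16)) = Mul(Add(10, 22), 16) = Mul(32, 16) = 512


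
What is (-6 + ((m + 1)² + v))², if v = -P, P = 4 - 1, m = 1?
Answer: 25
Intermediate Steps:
P = 3
v = -3 (v = -1*3 = -3)
(-6 + ((m + 1)² + v))² = (-6 + ((1 + 1)² - 3))² = (-6 + (2² - 3))² = (-6 + (4 - 3))² = (-6 + 1)² = (-5)² = 25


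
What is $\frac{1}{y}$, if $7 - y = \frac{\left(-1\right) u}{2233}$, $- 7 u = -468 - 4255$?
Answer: $\frac{15631}{114140} \approx 0.13695$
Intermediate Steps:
$u = \frac{4723}{7}$ ($u = - \frac{-468 - 4255}{7} = \left(- \frac{1}{7}\right) \left(-4723\right) = \frac{4723}{7} \approx 674.71$)
$y = \frac{114140}{15631}$ ($y = 7 - \frac{\left(-1\right) \frac{4723}{7}}{2233} = 7 - \left(- \frac{4723}{7}\right) \frac{1}{2233} = 7 - - \frac{4723}{15631} = 7 + \frac{4723}{15631} = \frac{114140}{15631} \approx 7.3022$)
$\frac{1}{y} = \frac{1}{\frac{114140}{15631}} = \frac{15631}{114140}$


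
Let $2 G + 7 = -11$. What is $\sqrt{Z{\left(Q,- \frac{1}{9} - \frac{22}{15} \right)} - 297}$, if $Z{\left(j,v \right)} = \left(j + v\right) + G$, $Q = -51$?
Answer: $\frac{2 i \sqrt{20170}}{15} \approx 18.936 i$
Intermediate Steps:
$G = -9$ ($G = - \frac{7}{2} + \frac{1}{2} \left(-11\right) = - \frac{7}{2} - \frac{11}{2} = -9$)
$Z{\left(j,v \right)} = -9 + j + v$ ($Z{\left(j,v \right)} = \left(j + v\right) - 9 = -9 + j + v$)
$\sqrt{Z{\left(Q,- \frac{1}{9} - \frac{22}{15} \right)} - 297} = \sqrt{\left(-9 - 51 - \left(\frac{1}{9} + \frac{22}{15}\right)\right) - 297} = \sqrt{\left(-9 - 51 - \frac{71}{45}\right) - 297} = \sqrt{- \frac{2771}{45} - 297} = \sqrt{- \frac{16136}{45}} = \frac{2 i \sqrt{20170}}{15}$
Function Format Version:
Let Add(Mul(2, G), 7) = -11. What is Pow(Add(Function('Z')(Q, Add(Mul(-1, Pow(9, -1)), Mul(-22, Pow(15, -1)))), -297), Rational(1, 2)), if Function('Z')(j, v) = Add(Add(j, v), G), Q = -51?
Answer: Mul(Rational(2, 15), I, Pow(20170, Rational(1, 2))) ≈ Mul(18.936, I)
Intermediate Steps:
G = -9 (G = Add(Rational(-7, 2), Mul(Rational(1, 2), -11)) = Add(Rational(-7, 2), Rational(-11, 2)) = -9)
Function('Z')(j, v) = Add(-9, j, v) (Function('Z')(j, v) = Add(Add(j, v), -9) = Add(-9, j, v))
Pow(Add(Function('Z')(Q, Add(Mul(-1, Pow(9, -1)), Mul(-22, Pow(15, -1)))), -297), Rational(1, 2)) = Pow(Add(Add(-9, -51, Add(Mul(-1, Pow(9, -1)), Mul(-22, Pow(15, -1)))), -297), Rational(1, 2)) = Pow(Add(Add(-9, -51, Add(Mul(-1, Rational(1, 9)), Mul(-22, Rational(1, 15)))), -297), Rational(1, 2)) = Pow(Add(Add(-9, -51, Add(Rational(-1, 9), Rational(-22, 15))), -297), Rational(1, 2)) = Pow(Add(Add(-9, -51, Rational(-71, 45)), -297), Rational(1, 2)) = Pow(Add(Rational(-2771, 45), -297), Rational(1, 2)) = Pow(Rational(-16136, 45), Rational(1, 2)) = Mul(Rational(2, 15), I, Pow(20170, Rational(1, 2)))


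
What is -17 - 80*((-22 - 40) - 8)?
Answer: 5583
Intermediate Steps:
-17 - 80*((-22 - 40) - 8) = -17 - 80*(-62 - 8) = -17 - 80*(-70) = -17 + 5600 = 5583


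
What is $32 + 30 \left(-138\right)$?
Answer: $-4108$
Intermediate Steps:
$32 + 30 \left(-138\right) = 32 - 4140 = -4108$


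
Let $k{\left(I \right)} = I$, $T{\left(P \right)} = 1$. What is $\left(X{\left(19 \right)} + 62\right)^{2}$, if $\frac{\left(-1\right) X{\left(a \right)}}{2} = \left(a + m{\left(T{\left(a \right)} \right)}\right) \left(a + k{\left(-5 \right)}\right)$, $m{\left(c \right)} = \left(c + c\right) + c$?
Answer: $306916$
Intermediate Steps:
$m{\left(c \right)} = 3 c$ ($m{\left(c \right)} = 2 c + c = 3 c$)
$X{\left(a \right)} = - 2 \left(-5 + a\right) \left(3 + a\right)$ ($X{\left(a \right)} = - 2 \left(a + 3 \cdot 1\right) \left(a - 5\right) = - 2 \left(a + 3\right) \left(-5 + a\right) = - 2 \left(3 + a\right) \left(-5 + a\right) = - 2 \left(-5 + a\right) \left(3 + a\right)$)
$\left(X{\left(19 \right)} + 62\right)^{2} = \left(\left(30 - 2 \cdot 19^{2} + 4 \cdot 19\right) + 62\right)^{2} = \left(\left(30 - 722 + 76\right) + 62\right)^{2} = \left(-616 + 62\right)^{2} = \left(-554\right)^{2} = 306916$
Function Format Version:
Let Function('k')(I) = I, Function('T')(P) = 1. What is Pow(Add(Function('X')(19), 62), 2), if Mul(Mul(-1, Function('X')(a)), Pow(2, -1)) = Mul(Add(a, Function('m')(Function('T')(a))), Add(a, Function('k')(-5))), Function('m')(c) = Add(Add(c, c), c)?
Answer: 306916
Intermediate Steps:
Function('m')(c) = Mul(3, c) (Function('m')(c) = Add(Mul(2, c), c) = Mul(3, c))
Function('X')(a) = Mul(-2, Add(-5, a), Add(3, a)) (Function('X')(a) = Mul(-2, Mul(Add(a, Mul(3, 1)), Add(a, -5))) = Mul(-2, Mul(Add(a, 3), Add(-5, a))) = Mul(-2, Mul(Add(3, a), Add(-5, a))) = Mul(-2, Mul(Add(-5, a), Add(3, a))) = Mul(-2, Add(-5, a), Add(3, a)))
Pow(Add(Function('X')(19), 62), 2) = Pow(Add(Add(30, Mul(-2, Pow(19, 2)), Mul(4, 19)), 62), 2) = Pow(Add(Add(30, Mul(-2, 361), 76), 62), 2) = Pow(Add(Add(30, -722, 76), 62), 2) = Pow(Add(-616, 62), 2) = Pow(-554, 2) = 306916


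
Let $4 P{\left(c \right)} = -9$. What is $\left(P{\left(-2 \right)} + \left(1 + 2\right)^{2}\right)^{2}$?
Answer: $\frac{729}{16} \approx 45.563$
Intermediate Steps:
$P{\left(c \right)} = - \frac{9}{4}$ ($P{\left(c \right)} = \frac{1}{4} \left(-9\right) = - \frac{9}{4}$)
$\left(P{\left(-2 \right)} + \left(1 + 2\right)^{2}\right)^{2} = \left(- \frac{9}{4} + \left(1 + 2\right)^{2}\right)^{2} = \left(- \frac{9}{4} + 3^{2}\right)^{2} = \left(- \frac{9}{4} + 9\right)^{2} = \left(\frac{27}{4}\right)^{2} = \frac{729}{16}$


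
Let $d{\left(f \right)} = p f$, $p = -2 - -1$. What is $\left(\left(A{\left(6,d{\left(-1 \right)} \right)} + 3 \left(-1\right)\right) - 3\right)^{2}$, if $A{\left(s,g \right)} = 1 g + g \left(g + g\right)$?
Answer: $9$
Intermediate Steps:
$p = -1$ ($p = -2 + 1 = -1$)
$d{\left(f \right)} = - f$
$A{\left(s,g \right)} = g + 2 g^{2}$ ($A{\left(s,g \right)} = g + g 2 g = g + 2 g^{2}$)
$\left(\left(A{\left(6,d{\left(-1 \right)} \right)} + 3 \left(-1\right)\right) - 3\right)^{2} = \left(\left(\left(-1\right) \left(-1\right) \left(1 + 2 \left(\left(-1\right) \left(-1\right)\right)\right) + 3 \left(-1\right)\right) - 3\right)^{2} = \left(\left(1 \left(1 + 2 \cdot 1\right) - 3\right) - 3\right)^{2} = \left(\left(1 \left(1 + 2\right) - 3\right) - 3\right)^{2} = \left(\left(1 \cdot 3 - 3\right) - 3\right)^{2} = \left(\left(3 - 3\right) - 3\right)^{2} = \left(0 - 3\right)^{2} = \left(-3\right)^{2} = 9$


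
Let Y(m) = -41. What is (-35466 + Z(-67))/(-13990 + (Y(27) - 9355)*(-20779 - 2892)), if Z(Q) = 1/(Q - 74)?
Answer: -5000707/31358220366 ≈ -0.00015947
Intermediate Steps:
Z(Q) = 1/(-74 + Q)
(-35466 + Z(-67))/(-13990 + (Y(27) - 9355)*(-20779 - 2892)) = (-35466 + 1/(-74 - 67))/(-13990 + (-41 - 9355)*(-20779 - 2892)) = (-35466 + 1/(-141))/(-13990 - 9396*(-23671)) = (-35466 - 1/141)/(-13990 + 222412716) = -5000707/141/222398726 = -5000707/141*1/222398726 = -5000707/31358220366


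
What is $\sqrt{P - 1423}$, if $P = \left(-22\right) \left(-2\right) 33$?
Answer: $\sqrt{29} \approx 5.3852$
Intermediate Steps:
$P = 1452$ ($P = 44 \cdot 33 = 1452$)
$\sqrt{P - 1423} = \sqrt{1452 - 1423} = \sqrt{29}$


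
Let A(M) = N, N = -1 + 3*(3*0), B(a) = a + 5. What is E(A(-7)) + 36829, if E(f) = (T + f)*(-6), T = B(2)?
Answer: 36793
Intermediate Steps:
B(a) = 5 + a
T = 7 (T = 5 + 2 = 7)
N = -1 (N = -1 + 3*0 = -1 + 0 = -1)
A(M) = -1
E(f) = -42 - 6*f (E(f) = (7 + f)*(-6) = -42 - 6*f)
E(A(-7)) + 36829 = (-42 - 6*(-1)) + 36829 = (-42 + 6) + 36829 = -36 + 36829 = 36793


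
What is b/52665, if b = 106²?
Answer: 11236/52665 ≈ 0.21335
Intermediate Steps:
b = 11236
b/52665 = 11236/52665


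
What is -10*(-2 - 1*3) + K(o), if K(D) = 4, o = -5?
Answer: 54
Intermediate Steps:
-10*(-2 - 1*3) + K(o) = -10*(-2 - 1*3) + 4 = -10*(-2 - 3) + 4 = -10*(-5) + 4 = 50 + 4 = 54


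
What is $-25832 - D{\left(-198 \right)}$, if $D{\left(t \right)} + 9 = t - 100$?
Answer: $-25525$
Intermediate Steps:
$D{\left(t \right)} = -109 + t$ ($D{\left(t \right)} = -9 + \left(t - 100\right) = -9 + \left(-100 + t\right) = -109 + t$)
$-25832 - D{\left(-198 \right)} = -25832 - \left(-109 - 198\right) = -25832 - -307 = -25832 + 307 = -25525$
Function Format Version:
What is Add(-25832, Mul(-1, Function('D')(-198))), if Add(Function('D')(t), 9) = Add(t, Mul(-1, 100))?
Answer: -25525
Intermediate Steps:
Function('D')(t) = Add(-109, t) (Function('D')(t) = Add(-9, Add(t, Mul(-1, 100))) = Add(-9, Add(t, -100)) = Add(-9, Add(-100, t)) = Add(-109, t))
Add(-25832, Mul(-1, Function('D')(-198))) = Add(-25832, Mul(-1, Add(-109, -198))) = Add(-25832, Mul(-1, -307)) = Add(-25832, 307) = -25525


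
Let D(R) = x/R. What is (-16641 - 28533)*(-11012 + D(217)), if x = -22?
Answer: 107948964924/217 ≈ 4.9746e+8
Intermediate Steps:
D(R) = -22/R
(-16641 - 28533)*(-11012 + D(217)) = (-16641 - 28533)*(-11012 - 22/217) = -45174*(-11012 - 22*1/217) = -45174*(-11012 - 22/217) = -45174*(-2389626/217) = 107948964924/217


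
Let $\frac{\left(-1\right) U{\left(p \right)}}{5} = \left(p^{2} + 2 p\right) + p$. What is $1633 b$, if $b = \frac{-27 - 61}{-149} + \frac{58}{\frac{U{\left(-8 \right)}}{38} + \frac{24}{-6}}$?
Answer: $- \frac{121421715}{13112} \approx -9260.3$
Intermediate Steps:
$U{\left(p \right)} = - 15 p - 5 p^{2}$ ($U{\left(p \right)} = - 5 \left(\left(p^{2} + 2 p\right) + p\right) = - 5 \left(p^{2} + 3 p\right) = - 15 p - 5 p^{2}$)
$b = - \frac{74355}{13112}$ ($b = \frac{-27 - 61}{-149} + \frac{58}{\frac{\left(-5\right) \left(-8\right) \left(3 - 8\right)}{38} + \frac{24}{-6}} = \left(-27 - 61\right) \left(- \frac{1}{149}\right) + \frac{58}{\left(-5\right) \left(-8\right) \left(-5\right) \frac{1}{38} + 24 \left(- \frac{1}{6}\right)} = \left(-88\right) \left(- \frac{1}{149}\right) + \frac{58}{\left(-200\right) \frac{1}{38} - 4} = \frac{88}{149} + \frac{58}{- \frac{100}{19} - 4} = \frac{88}{149} + \frac{58}{- \frac{176}{19}} = \frac{88}{149} + 58 \left(- \frac{19}{176}\right) = \frac{88}{149} - \frac{551}{88} = - \frac{74355}{13112} \approx -5.6708$)
$1633 b = 1633 \left(- \frac{74355}{13112}\right) = - \frac{121421715}{13112}$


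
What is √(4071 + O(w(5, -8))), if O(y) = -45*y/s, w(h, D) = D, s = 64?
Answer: √65226/4 ≈ 63.848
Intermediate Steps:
O(y) = -45*y/64
√(4071 + O(w(5, -8))) = √(4071 - 45/64*(-8)) = √(4071 + 45/8) = √(32613/8) = √65226/4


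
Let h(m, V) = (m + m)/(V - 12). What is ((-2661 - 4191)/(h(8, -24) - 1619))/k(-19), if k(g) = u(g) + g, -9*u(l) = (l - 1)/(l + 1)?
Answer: -4995108/22576675 ≈ -0.22125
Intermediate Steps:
u(l) = -(-1 + l)/(9*(1 + l)) (u(l) = -(l - 1)/(9*(l + 1)) = -(-1 + l)/(9*(1 + l)))
h(m, V) = 2*m/(-12 + V) (h(m, V) = (2*m)/(-12 + V) = 2*m/(-12 + V))
k(g) = g + (1 - g)/(9*(1 + g)) (k(g) = (1 - g)/(9*(1 + g)) + g = g + (1 - g)/(9*(1 + g)))
((-2661 - 4191)/(h(8, -24) - 1619))/k(-19) = ((-2661 - 4191)/(2*8/(-12 - 24) - 1619))/(((1 - 1*(-19) + 9*(-19)*(1 - 19))/(9*(1 - 19)))) = (-6852/(2*8/(-36) - 1619))/(((⅑)*(1 + 19 + 9*(-19)*(-18))/(-18))) = (-6852/(2*8*(-1/36) - 1619))/(((⅑)*(-1/18)*(1 + 19 + 3078))) = (-6852/(-4/9 - 1619))/(((⅑)*(-1/18)*3098)) = (-6852/(-14575/9))/(-1549/81) = -6852*(-9/14575)*(-81/1549) = (61668/14575)*(-81/1549) = -4995108/22576675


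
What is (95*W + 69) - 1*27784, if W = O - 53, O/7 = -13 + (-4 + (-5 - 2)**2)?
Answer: -11470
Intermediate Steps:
O = 224 (O = 7*(-13 + (-4 + (-5 - 2)**2)) = 7*(-13 + (-4 + (-7)**2)) = 7*(-13 + (-4 + 49)) = 7*(-13 + 45) = 7*32 = 224)
W = 171 (W = 224 - 53 = 171)
(95*W + 69) - 1*27784 = (95*171 + 69) - 1*27784 = (16245 + 69) - 27784 = 16314 - 27784 = -11470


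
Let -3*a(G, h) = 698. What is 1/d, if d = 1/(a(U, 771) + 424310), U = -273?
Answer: 1272232/3 ≈ 4.2408e+5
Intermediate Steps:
a(G, h) = -698/3 (a(G, h) = -⅓*698 = -698/3)
d = 3/1272232 (d = 1/(-698/3 + 424310) = 1/(1272232/3) = 3/1272232 ≈ 2.3581e-6)
1/d = 1/(3/1272232) = 1272232/3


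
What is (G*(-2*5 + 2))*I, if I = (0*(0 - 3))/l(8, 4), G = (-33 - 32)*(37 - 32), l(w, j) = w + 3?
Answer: 0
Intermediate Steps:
l(w, j) = 3 + w
G = -325 (G = -65*5 = -325)
I = 0 (I = (0*(0 - 3))/(3 + 8) = (0*(-3))/11 = 0*(1/11) = 0)
(G*(-2*5 + 2))*I = -325*(-2*5 + 2)*0 = -325*(-10 + 2)*0 = -325*(-8)*0 = 2600*0 = 0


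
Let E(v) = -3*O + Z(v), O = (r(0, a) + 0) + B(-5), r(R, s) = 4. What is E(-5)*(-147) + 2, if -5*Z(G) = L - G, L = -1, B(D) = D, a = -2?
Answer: -1607/5 ≈ -321.40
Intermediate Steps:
O = -1 (O = (4 + 0) - 5 = 4 - 5 = -1)
Z(G) = 1/5 + G/5 (Z(G) = -(-1 - G)/5 = 1/5 + G/5)
E(v) = 16/5 + v/5 (E(v) = -3*(-1) + (1/5 + v/5) = 3 + (1/5 + v/5) = 16/5 + v/5)
E(-5)*(-147) + 2 = (16/5 + (1/5)*(-5))*(-147) + 2 = (16/5 - 1)*(-147) + 2 = (11/5)*(-147) + 2 = -1617/5 + 2 = -1607/5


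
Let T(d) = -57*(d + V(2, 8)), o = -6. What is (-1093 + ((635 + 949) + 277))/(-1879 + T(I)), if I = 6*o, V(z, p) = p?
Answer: -768/283 ≈ -2.7138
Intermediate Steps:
I = -36 (I = 6*(-6) = -36)
T(d) = -456 - 57*d (T(d) = -57*(d + 8) = -57*(8 + d) = -456 - 57*d)
(-1093 + ((635 + 949) + 277))/(-1879 + T(I)) = (-1093 + ((635 + 949) + 277))/(-1879 + (-456 - 57*(-36))) = (-1093 + (1584 + 277))/(-1879 + (-456 + 2052)) = (-1093 + 1861)/(-1879 + 1596) = 768/(-283) = 768*(-1/283) = -768/283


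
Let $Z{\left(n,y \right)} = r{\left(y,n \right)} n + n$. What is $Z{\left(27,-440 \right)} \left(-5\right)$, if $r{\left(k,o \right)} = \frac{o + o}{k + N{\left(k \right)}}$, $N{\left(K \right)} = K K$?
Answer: $- \frac{2608389}{19316} \approx -135.04$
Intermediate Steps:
$N{\left(K \right)} = K^{2}$
$r{\left(k,o \right)} = \frac{2 o}{k + k^{2}}$ ($r{\left(k,o \right)} = \frac{o + o}{k + k^{2}} = \frac{2 o}{k + k^{2}}$)
$Z{\left(n,y \right)} = n + \frac{2 n^{2}}{y \left(1 + y\right)}$ ($Z{\left(n,y \right)} = \frac{2 n}{y \left(1 + y\right)} n + n = \frac{2 n^{2}}{y \left(1 + y\right)} + n = n + \frac{2 n^{2}}{y \left(1 + y\right)}$)
$Z{\left(27,-440 \right)} \left(-5\right) = \frac{27 \left(-440 + \left(-440\right)^{2} + 2 \cdot 27\right)}{\left(-440\right) \left(1 - 440\right)} \left(-5\right) = 27 \left(- \frac{1}{440}\right) \frac{1}{-439} \left(-440 + 193600 + 54\right) \left(-5\right) = 27 \left(- \frac{1}{440}\right) \left(- \frac{1}{439}\right) 193214 \left(-5\right) = \frac{2608389}{96580} \left(-5\right) = - \frac{2608389}{19316}$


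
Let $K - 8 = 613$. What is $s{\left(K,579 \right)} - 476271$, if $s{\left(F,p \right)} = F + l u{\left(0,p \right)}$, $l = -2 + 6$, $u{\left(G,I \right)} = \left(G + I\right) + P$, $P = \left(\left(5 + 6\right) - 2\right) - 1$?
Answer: $-473302$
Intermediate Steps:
$P = 8$ ($P = \left(11 - 2\right) - 1 = 9 - 1 = 8$)
$u{\left(G,I \right)} = 8 + G + I$ ($u{\left(G,I \right)} = \left(G + I\right) + 8 = 8 + G + I$)
$l = 4$
$K = 621$ ($K = 8 + 613 = 621$)
$s{\left(F,p \right)} = 32 + F + 4 p$ ($s{\left(F,p \right)} = F + 4 \left(8 + 0 + p\right) = F + 4 \left(8 + p\right) = F + \left(32 + 4 p\right) = 32 + F + 4 p$)
$s{\left(K,579 \right)} - 476271 = \left(32 + 621 + 4 \cdot 579\right) - 476271 = \left(32 + 621 + 2316\right) - 476271 = 2969 - 476271 = -473302$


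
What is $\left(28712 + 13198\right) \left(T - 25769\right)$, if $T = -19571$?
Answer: $-1900199400$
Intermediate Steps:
$\left(28712 + 13198\right) \left(T - 25769\right) = \left(28712 + 13198\right) \left(-19571 - 25769\right) = 41910 \left(-45340\right) = -1900199400$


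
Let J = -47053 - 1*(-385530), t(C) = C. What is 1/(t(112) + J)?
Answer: 1/338589 ≈ 2.9534e-6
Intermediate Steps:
J = 338477 (J = -47053 + 385530 = 338477)
1/(t(112) + J) = 1/(112 + 338477) = 1/338589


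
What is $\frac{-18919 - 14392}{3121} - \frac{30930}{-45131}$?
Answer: $- \frac{1406826211}{140853851} \approx -9.9878$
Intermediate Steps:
$\frac{-18919 - 14392}{3121} - \frac{30930}{-45131} = \left(-18919 - 14392\right) \frac{1}{3121} - - \frac{30930}{45131} = \left(-33311\right) \frac{1}{3121} + \frac{30930}{45131} = - \frac{33311}{3121} + \frac{30930}{45131} = - \frac{1406826211}{140853851}$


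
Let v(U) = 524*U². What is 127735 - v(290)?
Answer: -43940665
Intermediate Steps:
127735 - v(290) = 127735 - 524*290² = 127735 - 524*84100 = 127735 - 1*44068400 = 127735 - 44068400 = -43940665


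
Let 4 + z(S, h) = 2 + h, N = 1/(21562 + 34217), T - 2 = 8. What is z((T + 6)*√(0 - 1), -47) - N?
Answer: -2733172/55779 ≈ -49.000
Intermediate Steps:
T = 10 (T = 2 + 8 = 10)
N = 1/55779 ≈ 1.7928e-5
z(S, h) = -2 + h (z(S, h) = -4 + (2 + h) = -2 + h)
z((T + 6)*√(0 - 1), -47) - N = (-2 - 47) - 1*1/55779 = -49 - 1/55779 = -2733172/55779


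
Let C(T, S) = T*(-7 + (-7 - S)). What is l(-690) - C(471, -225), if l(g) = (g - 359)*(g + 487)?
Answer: 113566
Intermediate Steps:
l(g) = (-359 + g)*(487 + g)
C(T, S) = T*(-14 - S)
l(-690) - C(471, -225) = (-174833 + (-690)**2 + 128*(-690)) - (-1)*471*(14 - 225) = (-174833 + 476100 - 88320) - (-1)*471*(-211) = 212947 - 1*99381 = 212947 - 99381 = 113566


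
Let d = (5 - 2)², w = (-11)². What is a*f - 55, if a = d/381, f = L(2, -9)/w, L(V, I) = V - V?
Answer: -55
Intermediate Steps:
L(V, I) = 0
w = 121
d = 9 (d = 3² = 9)
f = 0 (f = 0/121 = 0*(1/121) = 0)
a = 3/127 (a = 9/381 = 9*(1/381) = 3/127 ≈ 0.023622)
a*f - 55 = (3/127)*0 - 55 = 0 - 55 = -55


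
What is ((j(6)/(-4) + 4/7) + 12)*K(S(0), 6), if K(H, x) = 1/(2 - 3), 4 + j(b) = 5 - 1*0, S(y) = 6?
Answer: -345/28 ≈ -12.321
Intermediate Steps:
j(b) = 1 (j(b) = -4 + (5 - 1*0) = -4 + (5 + 0) = -4 + 5 = 1)
K(H, x) = -1 (K(H, x) = 1/(-1) = -1)
((j(6)/(-4) + 4/7) + 12)*K(S(0), 6) = ((1/(-4) + 4/7) + 12)*(-1) = ((1*(-¼) + 4*(⅐)) + 12)*(-1) = ((-¼ + 4/7) + 12)*(-1) = (9/28 + 12)*(-1) = (345/28)*(-1) = -345/28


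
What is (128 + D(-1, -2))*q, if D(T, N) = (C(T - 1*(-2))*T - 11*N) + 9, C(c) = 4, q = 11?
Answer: 1705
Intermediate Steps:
D(T, N) = 9 - 11*N + 4*T (D(T, N) = (4*T - 11*N) + 9 = (-11*N + 4*T) + 9 = 9 - 11*N + 4*T)
(128 + D(-1, -2))*q = (128 + (9 - 11*(-2) + 4*(-1)))*11 = (128 + (9 + 22 - 4))*11 = (128 + 27)*11 = 155*11 = 1705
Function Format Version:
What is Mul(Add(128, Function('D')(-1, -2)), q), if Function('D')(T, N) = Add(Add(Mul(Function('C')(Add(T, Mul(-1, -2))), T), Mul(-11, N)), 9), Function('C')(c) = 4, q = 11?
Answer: 1705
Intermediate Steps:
Function('D')(T, N) = Add(9, Mul(-11, N), Mul(4, T)) (Function('D')(T, N) = Add(Add(Mul(4, T), Mul(-11, N)), 9) = Add(Add(Mul(-11, N), Mul(4, T)), 9) = Add(9, Mul(-11, N), Mul(4, T)))
Mul(Add(128, Function('D')(-1, -2)), q) = Mul(Add(128, Add(9, Mul(-11, -2), Mul(4, -1))), 11) = Mul(Add(128, Add(9, 22, -4)), 11) = Mul(Add(128, 27), 11) = Mul(155, 11) = 1705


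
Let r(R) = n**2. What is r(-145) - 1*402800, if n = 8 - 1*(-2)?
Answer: -402700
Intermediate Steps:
n = 10 (n = 8 + 2 = 10)
r(R) = 100 (r(R) = 10**2 = 100)
r(-145) - 1*402800 = 100 - 1*402800 = 100 - 402800 = -402700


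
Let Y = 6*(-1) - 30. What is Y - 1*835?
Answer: -871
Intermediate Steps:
Y = -36 (Y = -6 - 30 = -36)
Y - 1*835 = -36 - 1*835 = -36 - 835 = -871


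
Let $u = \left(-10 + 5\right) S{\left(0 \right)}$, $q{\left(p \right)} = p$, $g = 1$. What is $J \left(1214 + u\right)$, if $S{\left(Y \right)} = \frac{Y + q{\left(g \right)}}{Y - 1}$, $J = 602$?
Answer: $733838$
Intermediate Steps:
$S{\left(Y \right)} = \frac{1 + Y}{-1 + Y}$ ($S{\left(Y \right)} = \frac{Y + 1}{Y - 1} = \frac{1 + Y}{-1 + Y}$)
$u = 5$ ($u = \left(-10 + 5\right) \frac{1 + 0}{-1 + 0} = - 5 \frac{1}{-1} \cdot 1 = - 5 \left(\left(-1\right) 1\right) = \left(-5\right) \left(-1\right) = 5$)
$J \left(1214 + u\right) = 602 \left(1214 + 5\right) = 602 \cdot 1219 = 733838$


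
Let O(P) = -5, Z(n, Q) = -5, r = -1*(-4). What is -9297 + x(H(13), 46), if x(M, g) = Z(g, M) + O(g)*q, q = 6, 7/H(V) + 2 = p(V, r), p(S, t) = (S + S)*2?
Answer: -9332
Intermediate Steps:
r = 4
p(S, t) = 4*S (p(S, t) = (2*S)*2 = 4*S)
H(V) = 7/(-2 + 4*V)
x(M, g) = -35 (x(M, g) = -5 - 5*6 = -5 - 30 = -35)
-9297 + x(H(13), 46) = -9297 - 35 = -9332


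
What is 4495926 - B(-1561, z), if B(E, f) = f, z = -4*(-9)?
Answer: 4495890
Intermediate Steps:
z = 36
4495926 - B(-1561, z) = 4495926 - 1*36 = 4495926 - 36 = 4495890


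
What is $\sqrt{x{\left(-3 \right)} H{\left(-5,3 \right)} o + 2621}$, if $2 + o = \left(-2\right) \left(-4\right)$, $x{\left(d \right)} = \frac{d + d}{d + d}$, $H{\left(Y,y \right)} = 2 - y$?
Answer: $\sqrt{2615} \approx 51.137$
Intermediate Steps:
$x{\left(d \right)} = 1$ ($x{\left(d \right)} = \frac{2 d}{2 d} = 2 d \frac{1}{2 d} = 1$)
$o = 6$ ($o = -2 - -8 = -2 + 8 = 6$)
$\sqrt{x{\left(-3 \right)} H{\left(-5,3 \right)} o + 2621} = \sqrt{1 \left(2 - 3\right) 6 + 2621} = \sqrt{1 \left(-1\right) 6 + 2621} = \sqrt{\left(-1\right) 6 + 2621} = \sqrt{-6 + 2621} = \sqrt{2615}$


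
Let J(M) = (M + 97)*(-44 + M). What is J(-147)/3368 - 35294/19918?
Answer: 17836677/16770956 ≈ 1.0635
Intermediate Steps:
J(M) = (-44 + M)*(97 + M) (J(M) = (97 + M)*(-44 + M) = (-44 + M)*(97 + M))
J(-147)/3368 - 35294/19918 = (-4268 + (-147)² + 53*(-147))/3368 - 35294/19918 = (-4268 + 21609 - 7791)*(1/3368) - 35294*1/19918 = 9550*(1/3368) - 17647/9959 = 4775/1684 - 17647/9959 = 17836677/16770956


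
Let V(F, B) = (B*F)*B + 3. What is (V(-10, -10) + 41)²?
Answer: 913936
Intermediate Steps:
V(F, B) = 3 + F*B² (V(F, B) = F*B² + 3 = 3 + F*B²)
(V(-10, -10) + 41)² = ((3 - 10*(-10)²) + 41)² = ((3 - 10*100) + 41)² = ((3 - 1000) + 41)² = (-997 + 41)² = (-956)² = 913936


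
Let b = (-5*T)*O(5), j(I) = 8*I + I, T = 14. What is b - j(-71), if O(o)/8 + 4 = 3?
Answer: 1199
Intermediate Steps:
O(o) = -8 (O(o) = -32 + 8*3 = -32 + 24 = -8)
j(I) = 9*I
b = 560 (b = -5*14*(-8) = -70*(-8) = 560)
b - j(-71) = 560 - 9*(-71) = 560 - 1*(-639) = 560 + 639 = 1199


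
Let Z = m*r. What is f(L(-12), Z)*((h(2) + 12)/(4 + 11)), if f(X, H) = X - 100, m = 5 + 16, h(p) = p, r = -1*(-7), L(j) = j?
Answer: -1568/15 ≈ -104.53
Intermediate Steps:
r = 7
m = 21
Z = 147 (Z = 21*7 = 147)
f(X, H) = -100 + X
f(L(-12), Z)*((h(2) + 12)/(4 + 11)) = (-100 - 12)*((2 + 12)/(4 + 11)) = -1568/15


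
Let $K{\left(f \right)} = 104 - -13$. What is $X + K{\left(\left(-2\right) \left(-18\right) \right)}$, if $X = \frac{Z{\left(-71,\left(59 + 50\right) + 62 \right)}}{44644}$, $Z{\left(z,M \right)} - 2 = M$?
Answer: $\frac{5223521}{44644} \approx 117.0$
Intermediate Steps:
$K{\left(f \right)} = 117$ ($K{\left(f \right)} = 104 + 13 = 117$)
$Z{\left(z,M \right)} = 2 + M$
$X = \frac{173}{44644}$ ($X = \frac{2 + \left(\left(59 + 50\right) + 62\right)}{44644} = \left(2 + \left(109 + 62\right)\right) \frac{1}{44644} = \left(2 + 171\right) \frac{1}{44644} = 173 \cdot \frac{1}{44644} = \frac{173}{44644} \approx 0.0038751$)
$X + K{\left(\left(-2\right) \left(-18\right) \right)} = \frac{173}{44644} + 117 = \frac{5223521}{44644}$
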